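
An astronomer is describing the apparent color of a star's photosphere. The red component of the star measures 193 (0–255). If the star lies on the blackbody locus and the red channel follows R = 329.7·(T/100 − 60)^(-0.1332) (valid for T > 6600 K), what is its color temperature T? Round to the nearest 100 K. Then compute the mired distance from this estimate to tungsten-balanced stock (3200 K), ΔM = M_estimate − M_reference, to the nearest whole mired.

(t − 60)^(-0.1332) = 193/329.7 = 0.58538.
t − 60 = 0.58538^(1/-0.1332) = 0.58538^(-7.508) = 55.713, so t = 115.713.
T = 100·t = 11571 K → 11600 K to the nearest 100 K.
M_estimate = 10⁶/11600 = 86.21; M_reference = 10⁶/3200 = 312.50.
ΔM = 86.21 − 312.50 = -226.29 → -226 mireds.

-226 mireds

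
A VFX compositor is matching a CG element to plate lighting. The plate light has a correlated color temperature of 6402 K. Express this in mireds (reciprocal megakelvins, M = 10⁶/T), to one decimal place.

156.2 mireds

M = 10⁶ / 6402 = 156.201 → 156.2 mireds.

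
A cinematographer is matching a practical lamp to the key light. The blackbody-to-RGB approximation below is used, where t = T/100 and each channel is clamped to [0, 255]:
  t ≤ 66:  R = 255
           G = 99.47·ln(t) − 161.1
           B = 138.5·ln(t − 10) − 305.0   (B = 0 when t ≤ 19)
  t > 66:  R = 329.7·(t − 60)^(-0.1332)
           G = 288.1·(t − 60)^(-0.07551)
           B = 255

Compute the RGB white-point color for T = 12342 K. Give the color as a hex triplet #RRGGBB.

#BED3FF

t = 12342/100 = 123.42; the t > 66 branch applies.
R = 329.7·(123.42 − 60)^(-0.1332) = 329.7·63.42^(-0.1332) = 329.7·0.57537 = 189.698.
G = 288.1·(123.42 − 60)^(-0.07551) = 288.1·63.42^(-0.07551) = 288.1·0.73099 = 210.599.
B = 255 by definition for t > 66.
Rounded: (190, 211, 255).
In hex: #BED3FF.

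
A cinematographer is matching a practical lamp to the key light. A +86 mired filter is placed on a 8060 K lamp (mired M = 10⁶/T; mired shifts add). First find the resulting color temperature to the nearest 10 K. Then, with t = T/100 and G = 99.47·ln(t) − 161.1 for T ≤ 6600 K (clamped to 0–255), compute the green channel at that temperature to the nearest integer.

M_in = 10⁶/8060 = 124.07; M_out = 124.07 + (+86) = 210.07.
T_out = 10⁶/210.07 = 4760.3 K → 4760 K; t = 47.6.
G = 99.47·ln 47.6 − 161.1 = 99.47·3.8628 − 161.1 = 223.136.
Rounded: 223.

223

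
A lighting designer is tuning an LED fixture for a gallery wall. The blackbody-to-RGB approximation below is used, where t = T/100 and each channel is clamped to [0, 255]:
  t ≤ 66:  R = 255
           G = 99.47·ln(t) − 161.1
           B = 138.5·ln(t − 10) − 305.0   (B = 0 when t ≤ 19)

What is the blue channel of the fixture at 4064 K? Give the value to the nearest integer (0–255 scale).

t = 4064/100 = 40.64; the t ≤ 66 branch applies.
B = 138.5·ln(40.64 − 10) − 305.0 = 138.5·ln 30.64 − 305.0 = 138.5·3.4223 − 305.0 = 168.989.
Rounded: 169.

169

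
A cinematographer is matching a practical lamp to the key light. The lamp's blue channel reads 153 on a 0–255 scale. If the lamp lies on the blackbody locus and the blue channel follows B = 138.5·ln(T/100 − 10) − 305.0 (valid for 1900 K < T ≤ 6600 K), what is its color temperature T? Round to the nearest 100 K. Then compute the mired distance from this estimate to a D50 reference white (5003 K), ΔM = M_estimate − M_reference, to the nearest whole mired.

+70 mireds

ln(t − 10) = (153 + 305.0) / 138.5 = 3.3069.
t − 10 = e^3.3069 = 27.299, so t = 37.299.
T = 100·t = 3730 K → 3700 K to the nearest 100 K.
M_estimate = 10⁶/3700 = 270.27; M_reference = 10⁶/5003 = 199.88.
ΔM = 270.27 − 199.88 = 70.39 → +70 mireds.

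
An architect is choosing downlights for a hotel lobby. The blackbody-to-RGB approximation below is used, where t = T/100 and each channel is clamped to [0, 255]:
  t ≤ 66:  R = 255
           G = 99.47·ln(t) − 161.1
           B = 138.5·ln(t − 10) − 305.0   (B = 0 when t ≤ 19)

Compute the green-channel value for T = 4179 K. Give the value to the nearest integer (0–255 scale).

210

t = 4179/100 = 41.79; the t ≤ 66 branch applies.
G = 99.47·ln 41.79 − 161.1 = 99.47·3.7327 − 161.1 = 210.187.
Rounded: 210.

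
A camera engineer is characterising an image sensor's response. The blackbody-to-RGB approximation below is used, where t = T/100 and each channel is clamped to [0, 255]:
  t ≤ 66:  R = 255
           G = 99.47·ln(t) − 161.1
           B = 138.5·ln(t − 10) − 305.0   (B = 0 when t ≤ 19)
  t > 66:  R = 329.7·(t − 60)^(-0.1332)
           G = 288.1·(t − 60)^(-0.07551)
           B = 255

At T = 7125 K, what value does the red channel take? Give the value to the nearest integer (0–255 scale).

239

t = 7125/100 = 71.25; the t > 66 branch applies.
R = 329.7·(71.25 − 60)^(-0.1332) = 329.7·11.25^(-0.1332) = 329.7·0.72441 = 238.839.
Rounded: 239.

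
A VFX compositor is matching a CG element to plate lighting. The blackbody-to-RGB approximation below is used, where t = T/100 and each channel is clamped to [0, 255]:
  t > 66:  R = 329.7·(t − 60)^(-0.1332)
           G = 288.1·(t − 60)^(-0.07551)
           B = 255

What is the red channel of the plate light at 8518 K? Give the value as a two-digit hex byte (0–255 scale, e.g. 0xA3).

0xD7

t = 8518/100 = 85.18; the t > 66 branch applies.
R = 329.7·(85.18 − 60)^(-0.1332) = 329.7·25.18^(-0.1332) = 329.7·0.65070 = 214.535.
Rounded: 215; in hex, 0xD7.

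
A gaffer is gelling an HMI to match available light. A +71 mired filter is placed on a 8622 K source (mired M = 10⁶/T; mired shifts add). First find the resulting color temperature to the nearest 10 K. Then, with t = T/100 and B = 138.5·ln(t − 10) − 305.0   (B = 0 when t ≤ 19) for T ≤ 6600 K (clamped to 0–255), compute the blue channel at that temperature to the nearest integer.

218

M_in = 10⁶/8622 = 115.98; M_out = 115.98 + (+71) = 186.98.
T_out = 10⁶/186.98 = 5348.1 K → 5350 K; t = 53.5.
B = 138.5·ln(53.5 − 10) − 305.0 = 138.5·ln 43.5 − 305.0 = 138.5·3.7728 − 305.0 = 217.527.
Rounded: 218.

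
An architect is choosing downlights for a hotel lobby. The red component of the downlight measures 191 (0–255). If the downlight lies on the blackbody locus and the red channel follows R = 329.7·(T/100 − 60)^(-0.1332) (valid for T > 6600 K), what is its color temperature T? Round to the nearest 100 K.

(t − 60)^(-0.1332) = 191/329.7 = 0.57931.
t − 60 = 0.57931^(1/-0.1332) = 0.57931^(-7.508) = 60.245, so t = 120.245.
T = 100·t = 12025 K → 12000 K to the nearest 100 K.

12000 K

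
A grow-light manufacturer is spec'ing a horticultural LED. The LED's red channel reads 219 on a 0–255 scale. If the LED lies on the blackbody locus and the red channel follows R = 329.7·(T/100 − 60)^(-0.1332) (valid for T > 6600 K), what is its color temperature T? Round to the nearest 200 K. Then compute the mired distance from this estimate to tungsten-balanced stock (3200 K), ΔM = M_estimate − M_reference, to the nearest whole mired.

-191 mireds

(t − 60)^(-0.1332) = 219/329.7 = 0.66424.
t − 60 = 0.66424^(1/-0.1332) = 0.66424^(-7.508) = 21.572, so t = 81.572.
T = 100·t = 8157 K → 8200 K to the nearest 200 K.
M_estimate = 10⁶/8200 = 121.95; M_reference = 10⁶/3200 = 312.50.
ΔM = 121.95 − 312.50 = -190.55 → -191 mireds.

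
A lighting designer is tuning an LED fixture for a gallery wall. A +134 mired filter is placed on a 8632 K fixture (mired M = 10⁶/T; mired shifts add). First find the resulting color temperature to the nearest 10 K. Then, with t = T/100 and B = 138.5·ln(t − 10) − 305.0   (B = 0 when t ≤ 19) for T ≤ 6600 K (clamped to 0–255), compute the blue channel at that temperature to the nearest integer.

M_in = 10⁶/8632 = 115.85; M_out = 115.85 + (+134) = 249.85.
T_out = 10⁶/249.85 = 4002.4 K → 4000 K; t = 40.
B = 138.5·ln(40 − 10) − 305.0 = 138.5·ln 30 − 305.0 = 138.5·3.4012 − 305.0 = 166.066.
Rounded: 166.

166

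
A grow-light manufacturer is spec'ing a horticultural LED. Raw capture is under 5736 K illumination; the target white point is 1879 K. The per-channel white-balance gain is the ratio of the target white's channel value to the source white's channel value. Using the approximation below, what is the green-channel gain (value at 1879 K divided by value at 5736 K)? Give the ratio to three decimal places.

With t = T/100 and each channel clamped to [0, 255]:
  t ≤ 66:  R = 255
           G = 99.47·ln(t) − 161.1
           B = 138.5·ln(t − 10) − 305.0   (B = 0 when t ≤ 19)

At 5736 K (t = 57.36):
  G = 99.47·ln 57.36 − 161.1 = 99.47·4.0493 − 161.1 = 241.689.
At 1879 K (t = 18.79):
  G = 99.47·ln 18.79 − 161.1 = 99.47·2.9333 − 161.1 = 130.678.
Gain = 130.678 / 241.689 = 0.5407 → 0.541.

0.541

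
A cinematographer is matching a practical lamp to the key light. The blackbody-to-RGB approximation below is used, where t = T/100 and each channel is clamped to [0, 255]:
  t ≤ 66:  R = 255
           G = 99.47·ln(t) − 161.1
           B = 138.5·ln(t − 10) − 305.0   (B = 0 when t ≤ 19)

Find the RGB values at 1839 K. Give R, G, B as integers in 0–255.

t = 1839/100 = 18.39; the t ≤ 66 branch applies.
R = 255 by definition for t ≤ 66.
G = 99.47·ln 18.39 − 161.1 = 99.47·2.9118 − 161.1 = 128.537.
t = 18.39 ≤ 19, so B = 0.
Rounded: (255, 129, 0).

R=255, G=129, B=0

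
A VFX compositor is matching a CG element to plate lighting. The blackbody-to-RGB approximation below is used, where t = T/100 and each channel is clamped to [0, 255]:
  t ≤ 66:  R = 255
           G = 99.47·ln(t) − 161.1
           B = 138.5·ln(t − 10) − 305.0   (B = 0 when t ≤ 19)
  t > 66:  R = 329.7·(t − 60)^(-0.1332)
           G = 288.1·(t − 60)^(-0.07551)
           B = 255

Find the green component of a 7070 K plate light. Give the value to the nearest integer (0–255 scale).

241

t = 7070/100 = 70.7; the t > 66 branch applies.
G = 288.1·(70.7 − 60)^(-0.07551) = 288.1·10.7^(-0.07551) = 288.1·0.83613 = 240.888.
Rounded: 241.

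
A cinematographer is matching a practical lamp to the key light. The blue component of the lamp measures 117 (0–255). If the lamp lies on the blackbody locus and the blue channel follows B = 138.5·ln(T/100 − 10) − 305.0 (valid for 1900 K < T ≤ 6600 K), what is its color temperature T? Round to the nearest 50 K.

ln(t − 10) = (117 + 305.0) / 138.5 = 3.0469.
t − 10 = e^3.0469 = 21.051, so t = 31.051.
T = 100·t = 3105 K → 3100 K to the nearest 50 K.

3100 K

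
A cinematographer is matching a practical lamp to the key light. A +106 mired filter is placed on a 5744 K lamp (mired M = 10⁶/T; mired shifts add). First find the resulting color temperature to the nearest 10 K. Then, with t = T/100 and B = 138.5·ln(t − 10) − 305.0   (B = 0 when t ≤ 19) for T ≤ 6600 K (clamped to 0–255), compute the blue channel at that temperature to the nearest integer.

M_in = 10⁶/5744 = 174.09; M_out = 174.09 + (+106) = 280.09.
T_out = 10⁶/280.09 = 3570.2 K → 3570 K; t = 35.7.
B = 138.5·ln(35.7 − 10) − 305.0 = 138.5·ln 25.7 − 305.0 = 138.5·3.2465 − 305.0 = 144.639.
Rounded: 145.

145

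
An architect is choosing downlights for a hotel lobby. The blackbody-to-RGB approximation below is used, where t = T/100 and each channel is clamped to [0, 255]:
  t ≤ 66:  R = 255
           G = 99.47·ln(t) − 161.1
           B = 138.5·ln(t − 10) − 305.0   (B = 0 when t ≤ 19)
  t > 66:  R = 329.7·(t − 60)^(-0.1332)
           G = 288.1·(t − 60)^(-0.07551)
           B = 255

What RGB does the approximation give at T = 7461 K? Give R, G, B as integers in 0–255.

t = 7461/100 = 74.61; the t > 66 branch applies.
R = 329.7·(74.61 − 60)^(-0.1332) = 329.7·14.61^(-0.1332) = 329.7·0.69963 = 230.668.
G = 288.1·(74.61 − 60)^(-0.07551) = 288.1·14.61^(-0.07551) = 288.1·0.81669 = 235.288.
B = 255 by definition for t > 66.
Rounded: (231, 235, 255).

R=231, G=235, B=255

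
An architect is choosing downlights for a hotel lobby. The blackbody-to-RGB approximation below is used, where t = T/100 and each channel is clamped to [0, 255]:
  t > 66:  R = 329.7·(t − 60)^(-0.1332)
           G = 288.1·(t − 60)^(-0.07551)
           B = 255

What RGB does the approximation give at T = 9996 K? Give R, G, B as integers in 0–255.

R=202, G=218, B=255

t = 9996/100 = 99.96; the t > 66 branch applies.
R = 329.7·(99.96 − 60)^(-0.1332) = 329.7·39.96^(-0.1332) = 329.7·0.61188 = 201.736.
G = 288.1·(99.96 − 60)^(-0.07551) = 288.1·39.96^(-0.07551) = 288.1·0.75694 = 218.074.
B = 255 by definition for t > 66.
Rounded: (202, 218, 255).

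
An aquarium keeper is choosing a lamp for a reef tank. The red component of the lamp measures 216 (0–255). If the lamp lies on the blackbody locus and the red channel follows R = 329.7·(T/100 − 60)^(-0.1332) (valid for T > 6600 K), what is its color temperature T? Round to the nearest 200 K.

(t − 60)^(-0.1332) = 216/329.7 = 0.65514.
t − 60 = 0.65514^(1/-0.1332) = 0.65514^(-7.508) = 23.926, so t = 83.926.
T = 100·t = 8393 K → 8400 K to the nearest 200 K.

8400 K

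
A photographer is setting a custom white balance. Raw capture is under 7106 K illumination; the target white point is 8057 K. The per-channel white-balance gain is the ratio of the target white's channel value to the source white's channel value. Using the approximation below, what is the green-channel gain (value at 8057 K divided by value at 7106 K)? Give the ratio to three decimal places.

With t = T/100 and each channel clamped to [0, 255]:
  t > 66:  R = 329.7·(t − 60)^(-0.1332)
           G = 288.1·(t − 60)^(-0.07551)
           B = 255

0.954

At 7106 K (t = 71.06):
  G = 288.1·(71.06 − 60)^(-0.07551) = 288.1·11.06^(-0.07551) = 288.1·0.83404 = 240.286.
At 8057 K (t = 80.57):
  G = 288.1·(80.57 − 60)^(-0.07551) = 288.1·20.57^(-0.07551) = 288.1·0.79586 = 229.288.
Gain = 229.288 / 240.286 = 0.9542 → 0.954.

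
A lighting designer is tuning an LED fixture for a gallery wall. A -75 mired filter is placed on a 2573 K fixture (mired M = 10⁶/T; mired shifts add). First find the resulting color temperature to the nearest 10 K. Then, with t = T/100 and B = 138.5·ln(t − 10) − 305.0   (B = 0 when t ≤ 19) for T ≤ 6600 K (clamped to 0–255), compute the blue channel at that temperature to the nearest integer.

122

M_in = 10⁶/2573 = 388.65; M_out = 388.65 + (-75) = 313.65.
T_out = 10⁶/313.65 = 3188.3 K → 3190 K; t = 31.9.
B = 138.5·ln(31.9 − 10) − 305.0 = 138.5·ln 21.9 − 305.0 = 138.5·3.0865 − 305.0 = 122.478.
Rounded: 122.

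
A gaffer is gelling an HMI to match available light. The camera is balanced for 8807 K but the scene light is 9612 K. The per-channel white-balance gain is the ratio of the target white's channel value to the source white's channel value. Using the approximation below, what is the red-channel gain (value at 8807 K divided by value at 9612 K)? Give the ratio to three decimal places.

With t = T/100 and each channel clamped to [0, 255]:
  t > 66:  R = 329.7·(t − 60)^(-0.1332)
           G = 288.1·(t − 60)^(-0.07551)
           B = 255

1.034

At 9612 K (t = 96.12):
  R = 329.7·(96.12 − 60)^(-0.1332) = 329.7·36.12^(-0.1332) = 329.7·0.62017 = 204.469.
At 8807 K (t = 88.07):
  R = 329.7·(88.07 − 60)^(-0.1332) = 329.7·28.07^(-0.1332) = 329.7·0.64135 = 211.453.
Gain = 211.453 / 204.469 = 1.0342 → 1.034.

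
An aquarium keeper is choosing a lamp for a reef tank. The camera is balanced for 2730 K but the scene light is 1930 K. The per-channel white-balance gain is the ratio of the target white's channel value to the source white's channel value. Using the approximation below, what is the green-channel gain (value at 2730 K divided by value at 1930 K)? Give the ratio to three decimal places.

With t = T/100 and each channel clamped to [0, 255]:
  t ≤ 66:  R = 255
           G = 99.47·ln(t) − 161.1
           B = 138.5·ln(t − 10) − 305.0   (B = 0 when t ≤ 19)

1.259

At 1930 K (t = 19.3):
  G = 99.47·ln 19.3 − 161.1 = 99.47·2.9601 − 161.1 = 133.342.
At 2730 K (t = 27.3):
  G = 99.47·ln 27.3 − 161.1 = 99.47·3.3069 − 161.1 = 167.836.
Gain = 167.836 / 133.342 = 1.2587 → 1.259.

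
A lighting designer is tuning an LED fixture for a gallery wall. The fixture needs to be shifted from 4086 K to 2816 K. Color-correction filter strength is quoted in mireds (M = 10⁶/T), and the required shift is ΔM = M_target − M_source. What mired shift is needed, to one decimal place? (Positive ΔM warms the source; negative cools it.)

+110.4 mireds

M_source = 10⁶/4086 = 244.738; M_target = 10⁶/2816 = 355.114.
ΔM = 355.114 − 244.738 = 110.376 → +110.4 mireds, a warming shift.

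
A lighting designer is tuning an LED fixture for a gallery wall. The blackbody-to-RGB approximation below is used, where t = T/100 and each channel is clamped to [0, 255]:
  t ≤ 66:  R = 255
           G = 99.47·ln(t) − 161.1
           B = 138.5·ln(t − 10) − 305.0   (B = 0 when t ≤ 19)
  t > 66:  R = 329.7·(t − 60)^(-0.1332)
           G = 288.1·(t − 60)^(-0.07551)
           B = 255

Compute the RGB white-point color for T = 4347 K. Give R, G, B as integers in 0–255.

R=255, G=214, B=181

t = 4347/100 = 43.47; the t ≤ 66 branch applies.
R = 255 by definition for t ≤ 66.
G = 99.47·ln 43.47 − 161.1 = 99.47·3.7721 − 161.1 = 214.108.
B = 138.5·ln(43.47 − 10) − 305.0 = 138.5·ln 33.47 − 305.0 = 138.5·3.5106 − 305.0 = 181.225.
Rounded: (255, 214, 181).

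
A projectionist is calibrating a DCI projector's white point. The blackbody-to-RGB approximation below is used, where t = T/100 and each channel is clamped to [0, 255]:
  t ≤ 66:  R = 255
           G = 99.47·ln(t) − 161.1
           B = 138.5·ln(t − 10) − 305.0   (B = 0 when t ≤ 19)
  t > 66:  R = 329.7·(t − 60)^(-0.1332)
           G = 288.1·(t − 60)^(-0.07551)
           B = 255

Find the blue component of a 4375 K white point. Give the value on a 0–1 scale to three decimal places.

t = 4375/100 = 43.75; the t ≤ 66 branch applies.
B = 138.5·ln(43.75 − 10) − 305.0 = 138.5·ln 33.75 − 305.0 = 138.5·3.5190 − 305.0 = 182.379.
On a 0–1 scale: 182.379/255 = 0.7152 → 0.715.

0.715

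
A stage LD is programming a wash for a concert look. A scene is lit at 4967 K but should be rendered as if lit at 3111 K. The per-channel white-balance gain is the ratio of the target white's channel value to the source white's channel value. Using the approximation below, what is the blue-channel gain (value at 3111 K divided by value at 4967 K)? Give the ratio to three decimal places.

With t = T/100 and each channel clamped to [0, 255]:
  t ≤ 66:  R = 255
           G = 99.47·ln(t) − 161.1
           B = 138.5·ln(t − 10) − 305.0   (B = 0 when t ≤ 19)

0.573

At 4967 K (t = 49.67):
  B = 138.5·ln(49.67 − 10) − 305.0 = 138.5·ln 39.67 − 305.0 = 138.5·3.6806 − 305.0 = 204.762.
At 3111 K (t = 31.11):
  B = 138.5·ln(31.11 − 10) − 305.0 = 138.5·ln 21.11 − 305.0 = 138.5·3.0497 − 305.0 = 117.390.
Gain = 117.390 / 204.762 = 0.5733 → 0.573.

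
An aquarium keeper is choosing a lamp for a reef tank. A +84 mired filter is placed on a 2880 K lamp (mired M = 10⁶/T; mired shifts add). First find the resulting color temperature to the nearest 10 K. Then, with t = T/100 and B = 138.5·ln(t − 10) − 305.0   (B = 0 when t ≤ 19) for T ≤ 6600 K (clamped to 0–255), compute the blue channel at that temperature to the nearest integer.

M_in = 10⁶/2880 = 347.22; M_out = 347.22 + (+84) = 431.22.
T_out = 10⁶/431.22 = 2319.0 K → 2320 K; t = 23.2.
B = 138.5·ln(23.2 − 10) − 305.0 = 138.5·ln 13.2 − 305.0 = 138.5·2.5802 − 305.0 = 52.360.
Rounded: 52.

52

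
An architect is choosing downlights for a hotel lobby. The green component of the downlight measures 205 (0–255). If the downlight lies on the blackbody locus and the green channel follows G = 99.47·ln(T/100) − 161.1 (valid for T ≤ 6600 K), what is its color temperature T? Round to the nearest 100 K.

ln t = (205 + 161.1) / 99.47 = 3.6805.
t = e^3.6805 = 39.666.
T = 100·t = 3967 K → 4000 K to the nearest 100 K.

4000 K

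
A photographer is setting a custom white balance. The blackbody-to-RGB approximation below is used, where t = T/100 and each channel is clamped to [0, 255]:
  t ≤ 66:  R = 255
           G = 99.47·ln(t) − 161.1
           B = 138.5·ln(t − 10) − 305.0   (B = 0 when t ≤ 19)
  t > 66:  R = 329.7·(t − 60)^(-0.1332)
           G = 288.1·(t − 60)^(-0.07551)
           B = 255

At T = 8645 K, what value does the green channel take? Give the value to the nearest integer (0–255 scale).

t = 8645/100 = 86.45; the t > 66 branch applies.
G = 288.1·(86.45 − 60)^(-0.07551) = 288.1·26.45^(-0.07551) = 288.1·0.78089 = 224.976.
Rounded: 225.

225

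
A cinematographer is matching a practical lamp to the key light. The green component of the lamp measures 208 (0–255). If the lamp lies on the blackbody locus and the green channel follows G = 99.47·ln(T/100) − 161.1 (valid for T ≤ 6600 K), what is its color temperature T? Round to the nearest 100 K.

4100 K

ln t = (208 + 161.1) / 99.47 = 3.7107.
t = e^3.7107 = 40.881.
T = 100·t = 4088 K → 4100 K to the nearest 100 K.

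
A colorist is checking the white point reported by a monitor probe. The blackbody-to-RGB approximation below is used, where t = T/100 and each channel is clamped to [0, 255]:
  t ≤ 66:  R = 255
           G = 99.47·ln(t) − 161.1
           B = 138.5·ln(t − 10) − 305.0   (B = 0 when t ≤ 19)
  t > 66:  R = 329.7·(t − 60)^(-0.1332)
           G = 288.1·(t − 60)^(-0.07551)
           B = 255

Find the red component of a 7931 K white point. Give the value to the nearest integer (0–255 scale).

222

t = 7931/100 = 79.31; the t > 66 branch applies.
R = 329.7·(79.31 − 60)^(-0.1332) = 329.7·19.31^(-0.1332) = 329.7·0.67411 = 222.256.
Rounded: 222.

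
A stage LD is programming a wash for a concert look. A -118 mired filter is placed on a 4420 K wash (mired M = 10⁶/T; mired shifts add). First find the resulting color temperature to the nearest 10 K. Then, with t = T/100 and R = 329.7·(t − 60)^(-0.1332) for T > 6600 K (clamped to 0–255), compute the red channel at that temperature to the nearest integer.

207

M_in = 10⁶/4420 = 226.24; M_out = 226.24 + (-118) = 108.24.
T_out = 10⁶/108.24 = 9238.4 K → 9240 K; t = 92.4.
R = 329.7·(92.4 − 60)^(-0.1332) = 329.7·32.4^(-0.1332) = 329.7·0.62921 = 207.450.
Rounded: 207.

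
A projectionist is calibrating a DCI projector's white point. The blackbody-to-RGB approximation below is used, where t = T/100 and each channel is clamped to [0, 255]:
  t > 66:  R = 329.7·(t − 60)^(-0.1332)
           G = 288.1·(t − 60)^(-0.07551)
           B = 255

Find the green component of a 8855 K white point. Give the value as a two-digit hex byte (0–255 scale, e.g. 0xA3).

t = 8855/100 = 88.55; the t > 66 branch applies.
G = 288.1·(88.55 − 60)^(-0.07551) = 288.1·28.55^(-0.07551) = 288.1·0.77640 = 223.682.
Rounded: 224; in hex, 0xE0.

0xE0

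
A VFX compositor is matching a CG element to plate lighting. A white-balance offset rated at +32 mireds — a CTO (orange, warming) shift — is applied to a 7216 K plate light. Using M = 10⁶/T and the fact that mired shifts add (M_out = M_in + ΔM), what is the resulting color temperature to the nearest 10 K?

5860 K

M_in = 10⁶/7216 = 138.58 mireds.
M_out = 138.58 + (+32) = 170.58 mireds.
T_out = 10⁶/170.58 = 5862.3 K → 5860 K.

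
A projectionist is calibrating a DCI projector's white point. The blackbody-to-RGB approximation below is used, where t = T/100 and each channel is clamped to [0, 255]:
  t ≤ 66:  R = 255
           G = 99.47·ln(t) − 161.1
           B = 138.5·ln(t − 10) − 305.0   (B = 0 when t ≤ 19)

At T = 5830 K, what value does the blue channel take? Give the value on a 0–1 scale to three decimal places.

t = 5830/100 = 58.3; the t ≤ 66 branch applies.
B = 138.5·ln(58.3 − 10) − 305.0 = 138.5·ln 48.3 − 305.0 = 138.5·3.8774 − 305.0 = 232.024.
On a 0–1 scale: 232.024/255 = 0.9099 → 0.910.

0.910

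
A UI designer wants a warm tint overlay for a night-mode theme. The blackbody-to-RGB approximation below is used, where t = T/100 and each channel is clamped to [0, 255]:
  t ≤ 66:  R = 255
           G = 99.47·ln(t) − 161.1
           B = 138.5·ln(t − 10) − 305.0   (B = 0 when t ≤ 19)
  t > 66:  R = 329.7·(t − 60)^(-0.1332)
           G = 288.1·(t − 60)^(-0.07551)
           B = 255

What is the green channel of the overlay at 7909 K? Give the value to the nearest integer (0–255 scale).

231

t = 7909/100 = 79.09; the t > 66 branch applies.
G = 288.1·(79.09 − 60)^(-0.07551) = 288.1·19.09^(-0.07551) = 288.1·0.80036 = 230.584.
Rounded: 231.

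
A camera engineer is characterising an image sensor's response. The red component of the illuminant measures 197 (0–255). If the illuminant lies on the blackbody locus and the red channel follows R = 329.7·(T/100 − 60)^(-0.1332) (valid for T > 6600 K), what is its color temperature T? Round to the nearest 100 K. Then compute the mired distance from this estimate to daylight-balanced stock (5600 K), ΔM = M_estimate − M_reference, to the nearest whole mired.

-86 mireds

(t − 60)^(-0.1332) = 197/329.7 = 0.59751.
t − 60 = 0.59751^(1/-0.1332) = 0.59751^(-7.508) = 47.761, so t = 107.761.
T = 100·t = 10776 K → 10800 K to the nearest 100 K.
M_estimate = 10⁶/10800 = 92.59; M_reference = 10⁶/5600 = 178.57.
ΔM = 92.59 − 178.57 = -85.98 → -86 mireds.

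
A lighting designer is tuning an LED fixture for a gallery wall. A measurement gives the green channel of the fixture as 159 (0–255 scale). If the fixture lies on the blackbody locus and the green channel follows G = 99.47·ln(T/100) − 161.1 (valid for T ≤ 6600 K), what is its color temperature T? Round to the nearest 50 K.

2500 K

ln t = (159 + 161.1) / 99.47 = 3.2181.
t = e^3.2181 = 24.980.
T = 100·t = 2498 K → 2500 K to the nearest 50 K.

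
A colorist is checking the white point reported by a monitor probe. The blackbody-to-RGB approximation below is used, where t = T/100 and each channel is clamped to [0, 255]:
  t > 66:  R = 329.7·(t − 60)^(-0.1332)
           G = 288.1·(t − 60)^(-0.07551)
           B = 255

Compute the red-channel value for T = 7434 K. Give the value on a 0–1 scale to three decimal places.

0.907

t = 7434/100 = 74.34; the t > 66 branch applies.
R = 329.7·(74.34 − 60)^(-0.1332) = 329.7·14.34^(-0.1332) = 329.7·0.70137 = 231.242.
On a 0–1 scale: 231.242/255 = 0.9068 → 0.907.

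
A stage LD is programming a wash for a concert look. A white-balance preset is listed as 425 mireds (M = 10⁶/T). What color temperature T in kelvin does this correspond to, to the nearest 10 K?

T = 10⁶ / 425 = 2352.94 K → 2350 K.

2350 K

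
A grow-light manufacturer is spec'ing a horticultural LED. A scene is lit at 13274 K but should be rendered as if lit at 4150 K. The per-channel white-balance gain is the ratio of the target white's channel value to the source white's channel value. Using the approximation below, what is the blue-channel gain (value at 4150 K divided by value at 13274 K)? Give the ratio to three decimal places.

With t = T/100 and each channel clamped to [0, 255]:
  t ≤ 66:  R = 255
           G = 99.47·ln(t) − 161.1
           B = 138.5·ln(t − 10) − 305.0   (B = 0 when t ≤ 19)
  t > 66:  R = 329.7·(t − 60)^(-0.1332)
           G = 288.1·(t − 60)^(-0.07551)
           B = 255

0.678

At 13274 K (t = 132.74):
  B = 255 by definition for t > 66.
At 4150 K (t = 41.5):
  B = 138.5·ln(41.5 − 10) − 305.0 = 138.5·ln 31.5 − 305.0 = 138.5·3.4500 − 305.0 = 172.823.
Gain = 172.823 / 255.000 = 0.6777 → 0.678.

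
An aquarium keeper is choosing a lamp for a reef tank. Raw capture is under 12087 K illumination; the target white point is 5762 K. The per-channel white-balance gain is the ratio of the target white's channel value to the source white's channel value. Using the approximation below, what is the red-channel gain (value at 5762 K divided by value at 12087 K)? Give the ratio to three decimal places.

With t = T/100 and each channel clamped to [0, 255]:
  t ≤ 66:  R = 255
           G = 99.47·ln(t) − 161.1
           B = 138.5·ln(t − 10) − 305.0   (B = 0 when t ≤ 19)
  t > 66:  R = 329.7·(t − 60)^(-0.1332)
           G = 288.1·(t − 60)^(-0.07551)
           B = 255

At 12087 K (t = 120.87):
  R = 329.7·(120.87 − 60)^(-0.1332) = 329.7·60.87^(-0.1332) = 329.7·0.57852 = 190.738.
At 5762 K (t = 57.62):
  R = 255 by definition for t ≤ 66.
Gain = 255.000 / 190.738 = 1.3369 → 1.337.

1.337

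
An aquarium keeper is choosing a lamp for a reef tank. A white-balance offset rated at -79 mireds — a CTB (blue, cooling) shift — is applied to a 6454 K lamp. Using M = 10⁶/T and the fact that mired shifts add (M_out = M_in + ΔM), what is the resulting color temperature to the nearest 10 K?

13170 K

M_in = 10⁶/6454 = 154.94 mireds.
M_out = 154.94 + (-79) = 75.94 mireds.
T_out = 10⁶/75.94 = 13167.8 K → 13170 K.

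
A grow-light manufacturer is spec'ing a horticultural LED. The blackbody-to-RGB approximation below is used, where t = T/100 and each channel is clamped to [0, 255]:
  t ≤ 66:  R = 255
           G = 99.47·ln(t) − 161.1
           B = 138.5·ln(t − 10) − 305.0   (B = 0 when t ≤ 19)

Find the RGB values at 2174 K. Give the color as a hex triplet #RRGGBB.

#FF9124

t = 2174/100 = 21.74; the t ≤ 66 branch applies.
R = 255 by definition for t ≤ 66.
G = 99.47·ln 21.74 − 161.1 = 99.47·3.0792 − 161.1 = 145.183.
B = 138.5·ln(21.74 − 10) − 305.0 = 138.5·ln 11.74 − 305.0 = 138.5·2.4630 − 305.0 = 36.126.
Rounded: (255, 145, 36).
In hex: #FF9124.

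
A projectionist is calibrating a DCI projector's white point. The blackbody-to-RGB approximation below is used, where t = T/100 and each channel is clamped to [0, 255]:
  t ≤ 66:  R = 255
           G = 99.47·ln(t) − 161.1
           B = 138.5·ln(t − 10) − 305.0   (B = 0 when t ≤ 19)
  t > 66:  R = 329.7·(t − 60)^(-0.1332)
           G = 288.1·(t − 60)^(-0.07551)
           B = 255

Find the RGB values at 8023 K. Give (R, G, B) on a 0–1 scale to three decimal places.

(0.866, 0.900, 1.000)

t = 8023/100 = 80.23; the t > 66 branch applies.
R = 329.7·(80.23 − 60)^(-0.1332) = 329.7·20.23^(-0.1332) = 329.7·0.66995 = 220.882.
G = 288.1·(80.23 − 60)^(-0.07551) = 288.1·20.23^(-0.07551) = 288.1·0.79686 = 229.577.
B = 255 by definition for t > 66.
Dividing each by 255: (0.8662, 0.9003, 1.0000) → (0.866, 0.900, 1.000).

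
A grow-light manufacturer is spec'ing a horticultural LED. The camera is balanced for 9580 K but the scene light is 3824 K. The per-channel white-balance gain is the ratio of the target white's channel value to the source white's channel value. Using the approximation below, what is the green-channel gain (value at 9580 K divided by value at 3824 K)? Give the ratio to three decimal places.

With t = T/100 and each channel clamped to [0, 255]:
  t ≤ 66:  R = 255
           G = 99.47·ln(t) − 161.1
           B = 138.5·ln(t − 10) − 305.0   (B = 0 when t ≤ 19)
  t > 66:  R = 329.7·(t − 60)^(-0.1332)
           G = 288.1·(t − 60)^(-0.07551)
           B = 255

1.092

At 3824 K (t = 38.24):
  G = 99.47·ln 38.24 − 161.1 = 99.47·3.6439 − 161.1 = 201.357.
At 9580 K (t = 95.8):
  G = 288.1·(95.8 − 60)^(-0.07551) = 288.1·35.8^(-0.07551) = 288.1·0.76325 = 219.892.
Gain = 219.892 / 201.357 = 1.0921 → 1.092.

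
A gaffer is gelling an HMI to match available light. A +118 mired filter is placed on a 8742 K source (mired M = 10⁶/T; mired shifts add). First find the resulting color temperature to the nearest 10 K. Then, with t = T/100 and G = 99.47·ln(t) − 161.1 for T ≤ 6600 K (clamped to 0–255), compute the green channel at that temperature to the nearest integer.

M_in = 10⁶/8742 = 114.39; M_out = 114.39 + (+118) = 232.39.
T_out = 10⁶/232.39 = 4303.1 K → 4300 K; t = 43.
G = 99.47·ln 43 − 161.1 = 99.47·3.7612 − 161.1 = 213.027.
Rounded: 213.

213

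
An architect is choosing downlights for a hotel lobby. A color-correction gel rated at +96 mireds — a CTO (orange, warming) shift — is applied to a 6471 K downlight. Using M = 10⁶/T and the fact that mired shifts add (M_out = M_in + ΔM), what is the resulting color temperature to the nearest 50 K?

M_in = 10⁶/6471 = 154.54 mireds.
M_out = 154.54 + (+96) = 250.54 mireds.
T_out = 10⁶/250.54 = 3991.4 K → 4000 K.

4000 K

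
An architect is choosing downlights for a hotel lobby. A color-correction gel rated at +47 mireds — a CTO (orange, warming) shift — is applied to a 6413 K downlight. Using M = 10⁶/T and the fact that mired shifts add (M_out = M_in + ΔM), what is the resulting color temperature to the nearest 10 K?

4930 K

M_in = 10⁶/6413 = 155.93 mireds.
M_out = 155.93 + (+47) = 202.93 mireds.
T_out = 10⁶/202.93 = 4927.7 K → 4930 K.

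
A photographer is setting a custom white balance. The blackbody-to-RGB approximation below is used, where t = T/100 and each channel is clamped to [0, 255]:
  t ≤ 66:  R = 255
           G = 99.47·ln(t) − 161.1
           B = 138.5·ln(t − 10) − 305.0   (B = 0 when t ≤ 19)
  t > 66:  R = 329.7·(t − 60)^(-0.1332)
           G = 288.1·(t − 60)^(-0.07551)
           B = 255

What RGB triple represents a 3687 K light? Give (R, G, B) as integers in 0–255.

t = 3687/100 = 36.87; the t ≤ 66 branch applies.
R = 255 by definition for t ≤ 66.
G = 99.47·ln 36.87 − 161.1 = 99.47·3.6074 − 161.1 = 197.728.
B = 138.5·ln(36.87 − 10) − 305.0 = 138.5·ln 26.87 − 305.0 = 138.5·3.2910 − 305.0 = 150.805.
Rounded: (255, 198, 151).

(255, 198, 151)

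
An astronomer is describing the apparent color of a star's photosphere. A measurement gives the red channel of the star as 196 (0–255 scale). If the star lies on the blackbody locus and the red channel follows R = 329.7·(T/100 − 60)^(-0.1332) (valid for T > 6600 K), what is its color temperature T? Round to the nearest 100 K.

(t − 60)^(-0.1332) = 196/329.7 = 0.59448.
t − 60 = 0.59448^(1/-0.1332) = 0.59448^(-7.508) = 49.621, so t = 109.621.
T = 100·t = 10962 K → 11000 K to the nearest 100 K.

11000 K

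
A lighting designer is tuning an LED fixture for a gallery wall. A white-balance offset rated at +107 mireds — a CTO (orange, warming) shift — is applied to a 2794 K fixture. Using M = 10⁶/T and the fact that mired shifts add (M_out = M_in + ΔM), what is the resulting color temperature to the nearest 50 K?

2150 K

M_in = 10⁶/2794 = 357.91 mireds.
M_out = 357.91 + (+107) = 464.91 mireds.
T_out = 10⁶/464.91 = 2151.0 K → 2150 K.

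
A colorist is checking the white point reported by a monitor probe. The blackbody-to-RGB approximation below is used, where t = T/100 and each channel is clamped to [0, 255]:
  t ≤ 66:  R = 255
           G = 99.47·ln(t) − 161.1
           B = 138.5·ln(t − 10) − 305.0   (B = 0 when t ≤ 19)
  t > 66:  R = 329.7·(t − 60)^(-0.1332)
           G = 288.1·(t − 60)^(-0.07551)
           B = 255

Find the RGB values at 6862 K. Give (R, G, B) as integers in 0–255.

t = 6862/100 = 68.62; the t > 66 branch applies.
R = 329.7·(68.62 − 60)^(-0.1332) = 329.7·8.62^(-0.1332) = 329.7·0.75057 = 247.462.
G = 288.1·(68.62 − 60)^(-0.07551) = 288.1·8.62^(-0.07551) = 288.1·0.84988 = 244.852.
B = 255 by definition for t > 66.
Rounded: (247, 245, 255).

(247, 245, 255)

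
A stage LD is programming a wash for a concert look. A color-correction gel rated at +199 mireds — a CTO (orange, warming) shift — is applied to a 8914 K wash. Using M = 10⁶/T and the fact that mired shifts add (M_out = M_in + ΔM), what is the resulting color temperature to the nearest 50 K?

3200 K

M_in = 10⁶/8914 = 112.18 mireds.
M_out = 112.18 + (+199) = 311.18 mireds.
T_out = 10⁶/311.18 = 3213.5 K → 3200 K.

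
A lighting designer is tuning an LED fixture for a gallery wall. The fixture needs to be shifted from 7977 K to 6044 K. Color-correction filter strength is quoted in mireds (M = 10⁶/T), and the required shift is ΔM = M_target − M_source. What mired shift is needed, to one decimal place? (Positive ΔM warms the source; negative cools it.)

M_source = 10⁶/7977 = 125.360; M_target = 10⁶/6044 = 165.453.
ΔM = 165.453 − 125.360 = 40.093 → +40.1 mireds, a warming shift.

+40.1 mireds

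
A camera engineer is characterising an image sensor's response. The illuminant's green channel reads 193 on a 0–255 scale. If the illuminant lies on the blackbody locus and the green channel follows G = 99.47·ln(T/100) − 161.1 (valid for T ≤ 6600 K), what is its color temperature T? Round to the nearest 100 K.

ln t = (193 + 161.1) / 99.47 = 3.5599.
t = e^3.5599 = 35.159.
T = 100·t = 3516 K → 3500 K to the nearest 100 K.

3500 K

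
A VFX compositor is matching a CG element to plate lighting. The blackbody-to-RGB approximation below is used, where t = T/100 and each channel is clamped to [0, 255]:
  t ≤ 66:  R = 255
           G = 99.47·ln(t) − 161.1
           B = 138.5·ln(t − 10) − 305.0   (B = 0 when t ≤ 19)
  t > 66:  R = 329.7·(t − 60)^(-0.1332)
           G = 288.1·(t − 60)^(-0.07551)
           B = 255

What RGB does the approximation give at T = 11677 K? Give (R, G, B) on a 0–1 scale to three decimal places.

t = 11677/100 = 116.77; the t > 66 branch applies.
R = 329.7·(116.77 − 60)^(-0.1332) = 329.7·56.77^(-0.1332) = 329.7·0.58392 = 192.518.
G = 288.1·(116.77 − 60)^(-0.07551) = 288.1·56.77^(-0.07551) = 288.1·0.73713 = 212.368.
B = 255 by definition for t > 66.
Dividing each by 255: (0.7550, 0.8328, 1.0000) → (0.755, 0.833, 1.000).

(0.755, 0.833, 1.000)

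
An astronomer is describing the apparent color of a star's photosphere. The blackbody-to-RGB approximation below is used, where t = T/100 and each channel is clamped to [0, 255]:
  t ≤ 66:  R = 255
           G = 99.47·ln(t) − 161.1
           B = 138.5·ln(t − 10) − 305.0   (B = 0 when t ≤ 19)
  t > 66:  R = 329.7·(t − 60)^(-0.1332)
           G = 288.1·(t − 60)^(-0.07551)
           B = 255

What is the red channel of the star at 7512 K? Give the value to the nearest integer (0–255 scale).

t = 7512/100 = 75.12; the t > 66 branch applies.
R = 329.7·(75.12 − 60)^(-0.1332) = 329.7·15.12^(-0.1332) = 329.7·0.69644 = 229.616.
Rounded: 230.

230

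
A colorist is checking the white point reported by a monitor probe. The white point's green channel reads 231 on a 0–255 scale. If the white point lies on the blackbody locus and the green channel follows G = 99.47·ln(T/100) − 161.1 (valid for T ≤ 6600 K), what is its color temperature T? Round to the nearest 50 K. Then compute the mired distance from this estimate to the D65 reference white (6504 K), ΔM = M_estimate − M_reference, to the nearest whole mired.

ln t = (231 + 161.1) / 99.47 = 3.9419.
t = e^3.9419 = 51.516.
T = 100·t = 5152 K → 5150 K to the nearest 50 K.
M_estimate = 10⁶/5150 = 194.17; M_reference = 10⁶/6504 = 153.75.
ΔM = 194.17 − 153.75 = 40.42 → +40 mireds.

+40 mireds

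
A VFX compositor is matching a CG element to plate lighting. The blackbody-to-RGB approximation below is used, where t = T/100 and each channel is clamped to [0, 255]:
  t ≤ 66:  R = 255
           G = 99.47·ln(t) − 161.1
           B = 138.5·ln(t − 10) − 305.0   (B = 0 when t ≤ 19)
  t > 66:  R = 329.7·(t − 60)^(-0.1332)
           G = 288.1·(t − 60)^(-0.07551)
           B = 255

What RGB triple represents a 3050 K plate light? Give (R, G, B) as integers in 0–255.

(255, 179, 113)

t = 3050/100 = 30.5; the t ≤ 66 branch applies.
R = 255 by definition for t ≤ 66.
G = 99.47·ln 30.5 − 161.1 = 99.47·3.4177 − 161.1 = 178.861.
B = 138.5·ln(30.5 − 10) − 305.0 = 138.5·ln 20.5 − 305.0 = 138.5·3.0204 − 305.0 = 113.329.
Rounded: (255, 179, 113).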